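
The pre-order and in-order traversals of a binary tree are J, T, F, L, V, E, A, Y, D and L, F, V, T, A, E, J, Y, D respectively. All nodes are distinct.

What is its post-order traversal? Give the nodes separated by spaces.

The first element of pre-order is the root; it splits in-order into left and right subtrees.
Root J: left subtree has 6 nodes {L, F, V, T, A, E}, right has 2 {Y, D}.
  Root T: left subtree has 3 nodes {L, F, V}, right has 2 {A, E}.
    Root F: left subtree has 1 node {L}, right has 1 {V}.
    Root E: left subtree has 1 node {A}, right has 0 { }.
  Root Y: left subtree has 0 nodes { }, right has 1 {D}.

L V F A E T D Y J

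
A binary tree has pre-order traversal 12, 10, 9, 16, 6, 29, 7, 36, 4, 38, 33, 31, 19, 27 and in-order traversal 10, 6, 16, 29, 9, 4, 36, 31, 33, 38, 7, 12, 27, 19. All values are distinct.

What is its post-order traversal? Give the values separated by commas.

6, 29, 16, 4, 31, 33, 38, 36, 7, 9, 10, 27, 19, 12

The first element of pre-order is the root; it splits in-order into left and right subtrees.
Root 12: left subtree has 11 nodes {10, 6, 16, 29, 9, 4, 36, 31, 33, 38, 7}, right has 2 {27, 19}.
  Root 10: left subtree has 0 nodes { }, right has 10 {6, 16, 29, 9, 4, 36, 31, 33, 38, 7}.
    Root 9: left subtree has 3 nodes {6, 16, 29}, right has 6 {4, 36, 31, 33, 38, 7}.
      Root 16: left subtree has 1 node {6}, right has 1 {29}.
      Root 7: left subtree has 5 nodes {4, 36, 31, 33, 38}, right has 0 { }.
        Root 36: left subtree has 1 node {4}, right has 3 {31, 33, 38}.
          Root 38: left subtree has 2 nodes {31, 33}, right has 0 { }.
            Root 33: left subtree has 1 node {31}, right has 0 { }.
  Root 19: left subtree has 1 node {27}, right has 0 { }.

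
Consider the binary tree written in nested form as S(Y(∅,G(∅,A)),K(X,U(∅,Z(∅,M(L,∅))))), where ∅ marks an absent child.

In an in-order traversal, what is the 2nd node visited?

G

In-order visits the left subtree, then the node, then the right subtree.
At S: go left to Y.
  At Y: no left child.
  Visit Y.
  At Y: go right to G.
    At G: no left child.
    Visit G.
    At G: go right to A.
      A is a leaf — visit A.
Visit S.
At S: go right to K.
  At K: go left to X.
    X is a leaf — visit X.
  Visit K.
  At K: go right to U.
    At U: no left child.
    Visit U.
    At U: go right to Z.
      At Z: no left child.
      Visit Z.
      At Z: go right to M.
        At M: go left to L.
          L is a leaf — visit L.
        Visit M.
        At M: no right child.
Full in-order sequence: Y, G, A, S, X, K, U, Z, L, M.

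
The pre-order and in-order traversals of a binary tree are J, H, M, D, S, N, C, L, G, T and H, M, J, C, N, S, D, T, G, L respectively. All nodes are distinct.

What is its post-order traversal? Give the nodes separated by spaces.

The first element of pre-order is the root; it splits in-order into left and right subtrees.
Root J: left subtree has 2 nodes {H, M}, right has 7 {C, N, S, D, T, G, L}.
  Root H: left subtree has 0 nodes { }, right has 1 {M}.
  Root D: left subtree has 3 nodes {C, N, S}, right has 3 {T, G, L}.
    Root S: left subtree has 2 nodes {C, N}, right has 0 { }.
      Root N: left subtree has 1 node {C}, right has 0 { }.
    Root L: left subtree has 2 nodes {T, G}, right has 0 { }.
      Root G: left subtree has 1 node {T}, right has 0 { }.

M H C N S T G L D J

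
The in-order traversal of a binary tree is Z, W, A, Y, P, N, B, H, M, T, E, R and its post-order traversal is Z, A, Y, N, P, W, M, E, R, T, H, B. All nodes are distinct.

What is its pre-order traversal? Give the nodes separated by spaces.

B W Z P Y A N H T M R E

The last element of post-order is the root; it splits in-order into left and right subtrees.
Root B: left subtree has 6 nodes {Z, W, A, Y, P, N}, right has 5 {H, M, T, E, R}.
  Root W: left subtree has 1 node {Z}, right has 4 {A, Y, P, N}.
    Root P: left subtree has 2 nodes {A, Y}, right has 1 {N}.
      Root Y: left subtree has 1 node {A}, right has 0 { }.
  Root H: left subtree has 0 nodes { }, right has 4 {M, T, E, R}.
    Root T: left subtree has 1 node {M}, right has 2 {E, R}.
      Root R: left subtree has 1 node {E}, right has 0 { }.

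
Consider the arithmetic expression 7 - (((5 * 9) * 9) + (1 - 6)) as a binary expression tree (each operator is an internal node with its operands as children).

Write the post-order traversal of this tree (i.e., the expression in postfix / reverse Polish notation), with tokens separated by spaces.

Post-order on an expression tree gives postfix notation: for each operator, emit left operand, right operand, then the operator.

7 5 9 * 9 * 1 6 - + -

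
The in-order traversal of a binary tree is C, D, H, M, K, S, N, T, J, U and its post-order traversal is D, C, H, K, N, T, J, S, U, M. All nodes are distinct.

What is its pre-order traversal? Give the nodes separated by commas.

M, H, C, D, U, S, K, J, T, N

The last element of post-order is the root; it splits in-order into left and right subtrees.
Root M: left subtree has 3 nodes {C, D, H}, right has 6 {K, S, N, T, J, U}.
  Root H: left subtree has 2 nodes {C, D}, right has 0 { }.
    Root C: left subtree has 0 nodes { }, right has 1 {D}.
  Root U: left subtree has 5 nodes {K, S, N, T, J}, right has 0 { }.
    Root S: left subtree has 1 node {K}, right has 3 {N, T, J}.
      Root J: left subtree has 2 nodes {N, T}, right has 0 { }.
        Root T: left subtree has 1 node {N}, right has 0 { }.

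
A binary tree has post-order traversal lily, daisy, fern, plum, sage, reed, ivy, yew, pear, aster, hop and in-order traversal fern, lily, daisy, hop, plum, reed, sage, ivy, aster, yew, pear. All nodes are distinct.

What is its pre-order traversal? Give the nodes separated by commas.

hop, fern, daisy, lily, aster, ivy, reed, plum, sage, pear, yew

The last element of post-order is the root; it splits in-order into left and right subtrees.
Root hop: left subtree has 3 nodes {fern, lily, daisy}, right has 7 {plum, reed, sage, ivy, aster, yew, pear}.
  Root fern: left subtree has 0 nodes { }, right has 2 {lily, daisy}.
    Root daisy: left subtree has 1 node {lily}, right has 0 { }.
  Root aster: left subtree has 4 nodes {plum, reed, sage, ivy}, right has 2 {yew, pear}.
    Root ivy: left subtree has 3 nodes {plum, reed, sage}, right has 0 { }.
      Root reed: left subtree has 1 node {plum}, right has 1 {sage}.
    Root pear: left subtree has 1 node {yew}, right has 0 { }.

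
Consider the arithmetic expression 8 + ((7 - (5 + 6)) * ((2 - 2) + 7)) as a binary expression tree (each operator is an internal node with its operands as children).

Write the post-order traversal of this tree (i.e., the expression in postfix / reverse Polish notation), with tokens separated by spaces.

Post-order on an expression tree gives postfix notation: for each operator, emit left operand, right operand, then the operator.

8 7 5 6 + - 2 2 - 7 + * +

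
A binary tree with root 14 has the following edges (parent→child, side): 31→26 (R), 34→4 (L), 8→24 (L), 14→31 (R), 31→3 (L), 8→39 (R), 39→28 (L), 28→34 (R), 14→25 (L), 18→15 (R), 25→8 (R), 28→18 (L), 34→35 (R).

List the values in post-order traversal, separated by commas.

24, 15, 18, 4, 35, 34, 28, 39, 8, 25, 3, 26, 31, 14

Post-order visits the left subtree, then the right subtree, then the node.
At 14: go left to 25.
  At 25: no left child.
  At 25: go right to 8.
    At 8: go left to 24.
      24 is a leaf — visit 24.
    At 8: go right to 39.
      At 39: go left to 28.
        At 28: go left to 18.
          At 18: no left child.
          At 18: go right to 15.
            15 is a leaf — visit 15.
          Visit 18.
        At 28: go right to 34.
          At 34: go left to 4.
            4 is a leaf — visit 4.
          At 34: go right to 35.
            35 is a leaf — visit 35.
          Visit 34.
        Visit 28.
      At 39: no right child.
      Visit 39.
    Visit 8.
  Visit 25.
At 14: go right to 31.
  At 31: go left to 3.
    3 is a leaf — visit 3.
  At 31: go right to 26.
    26 is a leaf — visit 26.
  Visit 31.
Visit 14.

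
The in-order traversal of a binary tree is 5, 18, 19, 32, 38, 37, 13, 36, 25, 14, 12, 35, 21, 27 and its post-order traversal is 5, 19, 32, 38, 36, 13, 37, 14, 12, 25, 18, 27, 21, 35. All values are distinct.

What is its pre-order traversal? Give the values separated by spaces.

The last element of post-order is the root; it splits in-order into left and right subtrees.
Root 35: left subtree has 11 nodes {5, 18, 19, 32, 38, 37, 13, 36, 25, 14, 12}, right has 2 {21, 27}.
  Root 18: left subtree has 1 node {5}, right has 9 {19, 32, 38, 37, 13, 36, 25, 14, 12}.
    Root 25: left subtree has 6 nodes {19, 32, 38, 37, 13, 36}, right has 2 {14, 12}.
      Root 37: left subtree has 3 nodes {19, 32, 38}, right has 2 {13, 36}.
        Root 38: left subtree has 2 nodes {19, 32}, right has 0 { }.
          Root 32: left subtree has 1 node {19}, right has 0 { }.
        Root 13: left subtree has 0 nodes { }, right has 1 {36}.
      Root 12: left subtree has 1 node {14}, right has 0 { }.
  Root 21: left subtree has 0 nodes { }, right has 1 {27}.

35 18 5 25 37 38 32 19 13 36 12 14 21 27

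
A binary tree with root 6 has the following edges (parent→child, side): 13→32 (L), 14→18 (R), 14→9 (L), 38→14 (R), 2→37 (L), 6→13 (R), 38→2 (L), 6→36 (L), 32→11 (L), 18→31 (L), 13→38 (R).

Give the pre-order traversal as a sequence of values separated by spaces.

6 36 13 32 11 38 2 37 14 9 18 31

Pre-order visits the node, then its left subtree, then its right subtree.
Visit 6.
At 6: go left to 36.
  36 is a leaf — visit 36.
At 6: go right to 13.
  Visit 13.
  At 13: go left to 32.
    Visit 32.
    At 32: go left to 11.
      11 is a leaf — visit 11.
    At 32: no right child.
  At 13: go right to 38.
    Visit 38.
    At 38: go left to 2.
      Visit 2.
      At 2: go left to 37.
        37 is a leaf — visit 37.
      At 2: no right child.
    At 38: go right to 14.
      Visit 14.
      At 14: go left to 9.
        9 is a leaf — visit 9.
      At 14: go right to 18.
        Visit 18.
        At 18: go left to 31.
          31 is a leaf — visit 31.
        At 18: no right child.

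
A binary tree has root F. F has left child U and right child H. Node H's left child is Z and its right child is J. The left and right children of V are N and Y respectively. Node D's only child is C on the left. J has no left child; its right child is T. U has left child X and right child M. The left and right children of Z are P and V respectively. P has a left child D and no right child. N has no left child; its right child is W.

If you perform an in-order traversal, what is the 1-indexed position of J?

In-order visits the left subtree, then the node, then the right subtree.
At F: go left to U.
  At U: go left to X.
    X is a leaf — visit X.
  Visit U.
  At U: go right to M.
    M is a leaf — visit M.
Visit F.
At F: go right to H.
  At H: go left to Z.
    At Z: go left to P.
      At P: go left to D.
        At D: go left to C.
          C is a leaf — visit C.
        Visit D.
        At D: no right child.
      Visit P.
      At P: no right child.
    Visit Z.
    At Z: go right to V.
      At V: go left to N.
        At N: no left child.
        Visit N.
        At N: go right to W.
          W is a leaf — visit W.
      Visit V.
      At V: go right to Y.
        Y is a leaf — visit Y.
  Visit H.
  At H: go right to J.
    At J: no left child.
    Visit J.
    At J: go right to T.
      T is a leaf — visit T.
Full in-order sequence: X, U, M, F, C, D, P, Z, N, W, V, Y, H, J, T.

14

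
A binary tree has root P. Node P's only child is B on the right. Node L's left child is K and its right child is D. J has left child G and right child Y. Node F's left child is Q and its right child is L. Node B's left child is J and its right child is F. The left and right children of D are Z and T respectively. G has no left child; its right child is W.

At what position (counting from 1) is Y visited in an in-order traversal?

5

In-order visits the left subtree, then the node, then the right subtree.
At P: no left child.
Visit P.
At P: go right to B.
  At B: go left to J.
    At J: go left to G.
      At G: no left child.
      Visit G.
      At G: go right to W.
        W is a leaf — visit W.
    Visit J.
    At J: go right to Y.
      Y is a leaf — visit Y.
  Visit B.
  At B: go right to F.
    At F: go left to Q.
      Q is a leaf — visit Q.
    Visit F.
    At F: go right to L.
      At L: go left to K.
        K is a leaf — visit K.
      Visit L.
      At L: go right to D.
        At D: go left to Z.
          Z is a leaf — visit Z.
        Visit D.
        At D: go right to T.
          T is a leaf — visit T.
Full in-order sequence: P, G, W, J, Y, B, Q, F, K, L, Z, D, T.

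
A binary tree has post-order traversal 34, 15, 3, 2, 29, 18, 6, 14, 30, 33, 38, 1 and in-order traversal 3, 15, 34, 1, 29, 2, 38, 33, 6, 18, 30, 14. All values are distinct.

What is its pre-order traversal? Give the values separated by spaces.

1 3 15 34 38 29 2 33 30 6 18 14

The last element of post-order is the root; it splits in-order into left and right subtrees.
Root 1: left subtree has 3 nodes {3, 15, 34}, right has 8 {29, 2, 38, 33, 6, 18, 30, 14}.
  Root 3: left subtree has 0 nodes { }, right has 2 {15, 34}.
    Root 15: left subtree has 0 nodes { }, right has 1 {34}.
  Root 38: left subtree has 2 nodes {29, 2}, right has 5 {33, 6, 18, 30, 14}.
    Root 29: left subtree has 0 nodes { }, right has 1 {2}.
    Root 33: left subtree has 0 nodes { }, right has 4 {6, 18, 30, 14}.
      Root 30: left subtree has 2 nodes {6, 18}, right has 1 {14}.
        Root 6: left subtree has 0 nodes { }, right has 1 {18}.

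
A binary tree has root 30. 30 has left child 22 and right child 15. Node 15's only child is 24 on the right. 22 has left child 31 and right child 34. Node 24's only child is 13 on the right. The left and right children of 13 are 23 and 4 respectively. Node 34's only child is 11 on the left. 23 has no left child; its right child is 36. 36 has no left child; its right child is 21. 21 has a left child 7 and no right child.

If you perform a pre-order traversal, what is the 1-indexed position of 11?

5

Pre-order visits the node, then its left subtree, then its right subtree.
Visit 30.
At 30: go left to 22.
  Visit 22.
  At 22: go left to 31.
    31 is a leaf — visit 31.
  At 22: go right to 34.
    Visit 34.
    At 34: go left to 11.
      11 is a leaf — visit 11.
    At 34: no right child.
At 30: go right to 15.
  Visit 15.
  At 15: no left child.
  At 15: go right to 24.
    Visit 24.
    At 24: no left child.
    At 24: go right to 13.
      Visit 13.
      At 13: go left to 23.
        Visit 23.
        At 23: no left child.
        At 23: go right to 36.
          Visit 36.
          At 36: no left child.
          At 36: go right to 21.
            Visit 21.
            At 21: go left to 7.
              7 is a leaf — visit 7.
            At 21: no right child.
      At 13: go right to 4.
        4 is a leaf — visit 4.
Full pre-order sequence: 30, 22, 31, 34, 11, 15, 24, 13, 23, 36, 21, 7, 4.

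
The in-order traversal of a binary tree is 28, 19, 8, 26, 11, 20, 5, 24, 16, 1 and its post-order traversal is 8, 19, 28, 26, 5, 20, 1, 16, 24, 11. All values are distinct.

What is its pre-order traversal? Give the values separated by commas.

11, 26, 28, 19, 8, 24, 20, 5, 16, 1

The last element of post-order is the root; it splits in-order into left and right subtrees.
Root 11: left subtree has 4 nodes {28, 19, 8, 26}, right has 5 {20, 5, 24, 16, 1}.
  Root 26: left subtree has 3 nodes {28, 19, 8}, right has 0 { }.
    Root 28: left subtree has 0 nodes { }, right has 2 {19, 8}.
      Root 19: left subtree has 0 nodes { }, right has 1 {8}.
  Root 24: left subtree has 2 nodes {20, 5}, right has 2 {16, 1}.
    Root 20: left subtree has 0 nodes { }, right has 1 {5}.
    Root 16: left subtree has 0 nodes { }, right has 1 {1}.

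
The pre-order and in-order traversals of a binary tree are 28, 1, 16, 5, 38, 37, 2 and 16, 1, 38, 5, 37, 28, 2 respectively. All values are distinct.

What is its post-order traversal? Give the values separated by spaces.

16 38 37 5 1 2 28

The first element of pre-order is the root; it splits in-order into left and right subtrees.
Root 28: left subtree has 5 nodes {16, 1, 38, 5, 37}, right has 1 {2}.
  Root 1: left subtree has 1 node {16}, right has 3 {38, 5, 37}.
    Root 5: left subtree has 1 node {38}, right has 1 {37}.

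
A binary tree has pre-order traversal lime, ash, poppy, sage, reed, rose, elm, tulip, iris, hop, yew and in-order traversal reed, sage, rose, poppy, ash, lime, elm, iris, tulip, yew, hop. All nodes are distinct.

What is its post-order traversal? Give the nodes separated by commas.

reed, rose, sage, poppy, ash, iris, yew, hop, tulip, elm, lime

The first element of pre-order is the root; it splits in-order into left and right subtrees.
Root lime: left subtree has 5 nodes {reed, sage, rose, poppy, ash}, right has 5 {elm, iris, tulip, yew, hop}.
  Root ash: left subtree has 4 nodes {reed, sage, rose, poppy}, right has 0 { }.
    Root poppy: left subtree has 3 nodes {reed, sage, rose}, right has 0 { }.
      Root sage: left subtree has 1 node {reed}, right has 1 {rose}.
  Root elm: left subtree has 0 nodes { }, right has 4 {iris, tulip, yew, hop}.
    Root tulip: left subtree has 1 node {iris}, right has 2 {yew, hop}.
      Root hop: left subtree has 1 node {yew}, right has 0 { }.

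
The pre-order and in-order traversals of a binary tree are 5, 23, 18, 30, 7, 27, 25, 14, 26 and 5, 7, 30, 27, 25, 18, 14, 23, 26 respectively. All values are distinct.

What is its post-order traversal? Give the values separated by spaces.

The first element of pre-order is the root; it splits in-order into left and right subtrees.
Root 5: left subtree has 0 nodes { }, right has 8 {7, 30, 27, 25, 18, 14, 23, 26}.
  Root 23: left subtree has 6 nodes {7, 30, 27, 25, 18, 14}, right has 1 {26}.
    Root 18: left subtree has 4 nodes {7, 30, 27, 25}, right has 1 {14}.
      Root 30: left subtree has 1 node {7}, right has 2 {27, 25}.
        Root 27: left subtree has 0 nodes { }, right has 1 {25}.

7 25 27 30 14 18 26 23 5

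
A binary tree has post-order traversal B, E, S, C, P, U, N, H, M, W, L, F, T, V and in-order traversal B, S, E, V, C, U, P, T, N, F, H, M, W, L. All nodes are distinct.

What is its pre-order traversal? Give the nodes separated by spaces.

V S B E T U C P F N L W M H

The last element of post-order is the root; it splits in-order into left and right subtrees.
Root V: left subtree has 3 nodes {B, S, E}, right has 10 {C, U, P, T, N, F, H, M, W, L}.
  Root S: left subtree has 1 node {B}, right has 1 {E}.
  Root T: left subtree has 3 nodes {C, U, P}, right has 6 {N, F, H, M, W, L}.
    Root U: left subtree has 1 node {C}, right has 1 {P}.
    Root F: left subtree has 1 node {N}, right has 4 {H, M, W, L}.
      Root L: left subtree has 3 nodes {H, M, W}, right has 0 { }.
        Root W: left subtree has 2 nodes {H, M}, right has 0 { }.
          Root M: left subtree has 1 node {H}, right has 0 { }.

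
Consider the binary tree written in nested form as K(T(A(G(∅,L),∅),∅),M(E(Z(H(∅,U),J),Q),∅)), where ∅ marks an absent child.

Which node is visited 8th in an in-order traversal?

In-order visits the left subtree, then the node, then the right subtree.
At K: go left to T.
  At T: go left to A.
    At A: go left to G.
      At G: no left child.
      Visit G.
      At G: go right to L.
        L is a leaf — visit L.
    Visit A.
    At A: no right child.
  Visit T.
  At T: no right child.
Visit K.
At K: go right to M.
  At M: go left to E.
    At E: go left to Z.
      At Z: go left to H.
        At H: no left child.
        Visit H.
        At H: go right to U.
          U is a leaf — visit U.
      Visit Z.
      At Z: go right to J.
        J is a leaf — visit J.
    Visit E.
    At E: go right to Q.
      Q is a leaf — visit Q.
  Visit M.
  At M: no right child.
Full in-order sequence: G, L, A, T, K, H, U, Z, J, E, Q, M.

Z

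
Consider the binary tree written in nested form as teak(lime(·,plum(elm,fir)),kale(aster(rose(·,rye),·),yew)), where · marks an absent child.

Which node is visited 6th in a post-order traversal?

Post-order visits the left subtree, then the right subtree, then the node.
At teak: go left to lime.
  At lime: no left child.
  At lime: go right to plum.
    At plum: go left to elm.
      elm is a leaf — visit elm.
    At plum: go right to fir.
      fir is a leaf — visit fir.
    Visit plum.
  Visit lime.
At teak: go right to kale.
  At kale: go left to aster.
    At aster: go left to rose.
      At rose: no left child.
      At rose: go right to rye.
        rye is a leaf — visit rye.
      Visit rose.
    At aster: no right child.
    Visit aster.
  At kale: go right to yew.
    yew is a leaf — visit yew.
  Visit kale.
Visit teak.
Full post-order sequence: elm, fir, plum, lime, rye, rose, aster, yew, kale, teak.

rose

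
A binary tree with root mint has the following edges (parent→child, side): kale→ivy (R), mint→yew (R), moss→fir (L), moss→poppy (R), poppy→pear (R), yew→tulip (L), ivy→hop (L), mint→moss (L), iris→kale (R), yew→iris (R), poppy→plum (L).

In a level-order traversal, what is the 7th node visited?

Level-order visits nodes level by level from the root, left to right within each level.
Level 0: mint
Level 1: moss, yew
Level 2: fir, poppy, tulip, iris
Level 3: plum, pear, kale
Level 4: ivy
Level 5: hop
Full level-order sequence: mint, moss, yew, fir, poppy, tulip, iris, plum, pear, kale, ivy, hop.

iris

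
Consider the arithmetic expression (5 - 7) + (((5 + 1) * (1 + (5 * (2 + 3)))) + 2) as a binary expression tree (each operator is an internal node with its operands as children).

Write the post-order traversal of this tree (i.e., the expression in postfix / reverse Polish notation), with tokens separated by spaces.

Post-order on an expression tree gives postfix notation: for each operator, emit left operand, right operand, then the operator.

5 7 - 5 1 + 1 5 2 3 + * + * 2 + +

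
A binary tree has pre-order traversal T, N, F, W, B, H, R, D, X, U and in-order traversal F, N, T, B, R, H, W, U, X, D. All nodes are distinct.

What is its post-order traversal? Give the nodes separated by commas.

The first element of pre-order is the root; it splits in-order into left and right subtrees.
Root T: left subtree has 2 nodes {F, N}, right has 7 {B, R, H, W, U, X, D}.
  Root N: left subtree has 1 node {F}, right has 0 { }.
  Root W: left subtree has 3 nodes {B, R, H}, right has 3 {U, X, D}.
    Root B: left subtree has 0 nodes { }, right has 2 {R, H}.
      Root H: left subtree has 1 node {R}, right has 0 { }.
    Root D: left subtree has 2 nodes {U, X}, right has 0 { }.
      Root X: left subtree has 1 node {U}, right has 0 { }.

F, N, R, H, B, U, X, D, W, T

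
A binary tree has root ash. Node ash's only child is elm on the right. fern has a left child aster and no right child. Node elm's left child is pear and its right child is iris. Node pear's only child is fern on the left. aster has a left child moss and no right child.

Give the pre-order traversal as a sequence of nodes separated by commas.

Pre-order visits the node, then its left subtree, then its right subtree.
Visit ash.
At ash: no left child.
At ash: go right to elm.
  Visit elm.
  At elm: go left to pear.
    Visit pear.
    At pear: go left to fern.
      Visit fern.
      At fern: go left to aster.
        Visit aster.
        At aster: go left to moss.
          moss is a leaf — visit moss.
        At aster: no right child.
      At fern: no right child.
    At pear: no right child.
  At elm: go right to iris.
    iris is a leaf — visit iris.

ash, elm, pear, fern, aster, moss, iris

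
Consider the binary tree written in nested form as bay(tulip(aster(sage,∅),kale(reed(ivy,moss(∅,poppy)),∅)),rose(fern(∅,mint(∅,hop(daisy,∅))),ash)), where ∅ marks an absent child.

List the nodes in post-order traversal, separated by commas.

Post-order visits the left subtree, then the right subtree, then the node.
At bay: go left to tulip.
  At tulip: go left to aster.
    At aster: go left to sage.
      sage is a leaf — visit sage.
    At aster: no right child.
    Visit aster.
  At tulip: go right to kale.
    At kale: go left to reed.
      At reed: go left to ivy.
        ivy is a leaf — visit ivy.
      At reed: go right to moss.
        At moss: no left child.
        At moss: go right to poppy.
          poppy is a leaf — visit poppy.
        Visit moss.
      Visit reed.
    At kale: no right child.
    Visit kale.
  Visit tulip.
At bay: go right to rose.
  At rose: go left to fern.
    At fern: no left child.
    At fern: go right to mint.
      At mint: no left child.
      At mint: go right to hop.
        At hop: go left to daisy.
          daisy is a leaf — visit daisy.
        At hop: no right child.
        Visit hop.
      Visit mint.
    Visit fern.
  At rose: go right to ash.
    ash is a leaf — visit ash.
  Visit rose.
Visit bay.

sage, aster, ivy, poppy, moss, reed, kale, tulip, daisy, hop, mint, fern, ash, rose, bay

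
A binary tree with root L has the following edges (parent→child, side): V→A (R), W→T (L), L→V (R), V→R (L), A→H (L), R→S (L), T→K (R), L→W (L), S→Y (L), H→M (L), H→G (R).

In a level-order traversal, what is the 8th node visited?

S

Level-order visits nodes level by level from the root, left to right within each level.
Level 0: L
Level 1: W, V
Level 2: T, R, A
Level 3: K, S, H
Level 4: Y, M, G
Full level-order sequence: L, W, V, T, R, A, K, S, H, Y, M, G.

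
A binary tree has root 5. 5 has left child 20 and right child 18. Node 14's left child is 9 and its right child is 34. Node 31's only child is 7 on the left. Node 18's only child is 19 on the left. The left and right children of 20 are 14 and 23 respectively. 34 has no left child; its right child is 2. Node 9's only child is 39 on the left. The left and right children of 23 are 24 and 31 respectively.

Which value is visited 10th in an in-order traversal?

In-order visits the left subtree, then the node, then the right subtree.
At 5: go left to 20.
  At 20: go left to 14.
    At 14: go left to 9.
      At 9: go left to 39.
        39 is a leaf — visit 39.
      Visit 9.
      At 9: no right child.
    Visit 14.
    At 14: go right to 34.
      At 34: no left child.
      Visit 34.
      At 34: go right to 2.
        2 is a leaf — visit 2.
  Visit 20.
  At 20: go right to 23.
    At 23: go left to 24.
      24 is a leaf — visit 24.
    Visit 23.
    At 23: go right to 31.
      At 31: go left to 7.
        7 is a leaf — visit 7.
      Visit 31.
      At 31: no right child.
Visit 5.
At 5: go right to 18.
  At 18: go left to 19.
    19 is a leaf — visit 19.
  Visit 18.
  At 18: no right child.
Full in-order sequence: 39, 9, 14, 34, 2, 20, 24, 23, 7, 31, 5, 19, 18.

31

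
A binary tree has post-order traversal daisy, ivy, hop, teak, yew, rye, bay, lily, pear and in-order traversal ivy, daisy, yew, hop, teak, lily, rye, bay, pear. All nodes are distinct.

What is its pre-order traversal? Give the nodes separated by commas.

The last element of post-order is the root; it splits in-order into left and right subtrees.
Root pear: left subtree has 8 nodes {ivy, daisy, yew, hop, teak, lily, rye, bay}, right has 0 { }.
  Root lily: left subtree has 5 nodes {ivy, daisy, yew, hop, teak}, right has 2 {rye, bay}.
    Root yew: left subtree has 2 nodes {ivy, daisy}, right has 2 {hop, teak}.
      Root ivy: left subtree has 0 nodes { }, right has 1 {daisy}.
      Root teak: left subtree has 1 node {hop}, right has 0 { }.
    Root bay: left subtree has 1 node {rye}, right has 0 { }.

pear, lily, yew, ivy, daisy, teak, hop, bay, rye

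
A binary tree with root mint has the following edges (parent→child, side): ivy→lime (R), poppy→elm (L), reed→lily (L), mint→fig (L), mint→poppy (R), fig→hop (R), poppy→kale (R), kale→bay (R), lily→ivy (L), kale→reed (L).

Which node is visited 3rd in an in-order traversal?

In-order visits the left subtree, then the node, then the right subtree.
At mint: go left to fig.
  At fig: no left child.
  Visit fig.
  At fig: go right to hop.
    hop is a leaf — visit hop.
Visit mint.
At mint: go right to poppy.
  At poppy: go left to elm.
    elm is a leaf — visit elm.
  Visit poppy.
  At poppy: go right to kale.
    At kale: go left to reed.
      At reed: go left to lily.
        At lily: go left to ivy.
          At ivy: no left child.
          Visit ivy.
          At ivy: go right to lime.
            lime is a leaf — visit lime.
        Visit lily.
        At lily: no right child.
      Visit reed.
      At reed: no right child.
    Visit kale.
    At kale: go right to bay.
      bay is a leaf — visit bay.
Full in-order sequence: fig, hop, mint, elm, poppy, ivy, lime, lily, reed, kale, bay.

mint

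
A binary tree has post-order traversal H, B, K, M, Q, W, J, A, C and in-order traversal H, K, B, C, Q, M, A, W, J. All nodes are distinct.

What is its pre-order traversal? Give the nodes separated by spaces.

The last element of post-order is the root; it splits in-order into left and right subtrees.
Root C: left subtree has 3 nodes {H, K, B}, right has 5 {Q, M, A, W, J}.
  Root K: left subtree has 1 node {H}, right has 1 {B}.
  Root A: left subtree has 2 nodes {Q, M}, right has 2 {W, J}.
    Root Q: left subtree has 0 nodes { }, right has 1 {M}.
    Root J: left subtree has 1 node {W}, right has 0 { }.

C K H B A Q M J W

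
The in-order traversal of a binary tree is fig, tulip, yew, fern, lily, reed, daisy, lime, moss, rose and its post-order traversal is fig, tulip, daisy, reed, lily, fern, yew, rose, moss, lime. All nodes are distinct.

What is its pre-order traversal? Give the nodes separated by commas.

The last element of post-order is the root; it splits in-order into left and right subtrees.
Root lime: left subtree has 7 nodes {fig, tulip, yew, fern, lily, reed, daisy}, right has 2 {moss, rose}.
  Root yew: left subtree has 2 nodes {fig, tulip}, right has 4 {fern, lily, reed, daisy}.
    Root tulip: left subtree has 1 node {fig}, right has 0 { }.
    Root fern: left subtree has 0 nodes { }, right has 3 {lily, reed, daisy}.
      Root lily: left subtree has 0 nodes { }, right has 2 {reed, daisy}.
        Root reed: left subtree has 0 nodes { }, right has 1 {daisy}.
  Root moss: left subtree has 0 nodes { }, right has 1 {rose}.

lime, yew, tulip, fig, fern, lily, reed, daisy, moss, rose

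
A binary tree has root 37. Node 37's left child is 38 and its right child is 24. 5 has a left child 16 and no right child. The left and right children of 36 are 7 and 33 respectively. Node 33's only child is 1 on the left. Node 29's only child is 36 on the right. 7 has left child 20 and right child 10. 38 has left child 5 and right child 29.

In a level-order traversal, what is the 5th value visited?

Level-order visits nodes level by level from the root, left to right within each level.
Level 0: 37
Level 1: 38, 24
Level 2: 5, 29
Level 3: 16, 36
Level 4: 7, 33
Level 5: 20, 10, 1
Full level-order sequence: 37, 38, 24, 5, 29, 16, 36, 7, 33, 20, 10, 1.

29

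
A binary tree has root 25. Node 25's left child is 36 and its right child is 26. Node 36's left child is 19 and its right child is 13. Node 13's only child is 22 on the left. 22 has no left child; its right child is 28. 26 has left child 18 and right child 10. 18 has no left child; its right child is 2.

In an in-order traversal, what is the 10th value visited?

In-order visits the left subtree, then the node, then the right subtree.
At 25: go left to 36.
  At 36: go left to 19.
    19 is a leaf — visit 19.
  Visit 36.
  At 36: go right to 13.
    At 13: go left to 22.
      At 22: no left child.
      Visit 22.
      At 22: go right to 28.
        28 is a leaf — visit 28.
    Visit 13.
    At 13: no right child.
Visit 25.
At 25: go right to 26.
  At 26: go left to 18.
    At 18: no left child.
    Visit 18.
    At 18: go right to 2.
      2 is a leaf — visit 2.
  Visit 26.
  At 26: go right to 10.
    10 is a leaf — visit 10.
Full in-order sequence: 19, 36, 22, 28, 13, 25, 18, 2, 26, 10.

10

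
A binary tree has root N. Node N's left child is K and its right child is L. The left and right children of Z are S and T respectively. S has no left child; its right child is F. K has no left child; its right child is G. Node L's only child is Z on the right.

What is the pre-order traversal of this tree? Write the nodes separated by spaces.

Pre-order visits the node, then its left subtree, then its right subtree.
Visit N.
At N: go left to K.
  Visit K.
  At K: no left child.
  At K: go right to G.
    G is a leaf — visit G.
At N: go right to L.
  Visit L.
  At L: no left child.
  At L: go right to Z.
    Visit Z.
    At Z: go left to S.
      Visit S.
      At S: no left child.
      At S: go right to F.
        F is a leaf — visit F.
    At Z: go right to T.
      T is a leaf — visit T.

N K G L Z S F T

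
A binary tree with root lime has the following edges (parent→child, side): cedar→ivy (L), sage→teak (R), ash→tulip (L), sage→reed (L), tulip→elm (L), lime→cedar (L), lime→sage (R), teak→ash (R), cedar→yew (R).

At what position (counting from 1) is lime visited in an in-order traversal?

4

In-order visits the left subtree, then the node, then the right subtree.
At lime: go left to cedar.
  At cedar: go left to ivy.
    ivy is a leaf — visit ivy.
  Visit cedar.
  At cedar: go right to yew.
    yew is a leaf — visit yew.
Visit lime.
At lime: go right to sage.
  At sage: go left to reed.
    reed is a leaf — visit reed.
  Visit sage.
  At sage: go right to teak.
    At teak: no left child.
    Visit teak.
    At teak: go right to ash.
      At ash: go left to tulip.
        At tulip: go left to elm.
          elm is a leaf — visit elm.
        Visit tulip.
        At tulip: no right child.
      Visit ash.
      At ash: no right child.
Full in-order sequence: ivy, cedar, yew, lime, reed, sage, teak, elm, tulip, ash.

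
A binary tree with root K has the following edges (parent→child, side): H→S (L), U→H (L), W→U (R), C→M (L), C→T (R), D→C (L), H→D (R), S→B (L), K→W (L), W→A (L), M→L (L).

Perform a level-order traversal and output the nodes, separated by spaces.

Level-order visits nodes level by level from the root, left to right within each level.
Level 0: K
Level 1: W
Level 2: A, U
Level 3: H
Level 4: S, D
Level 5: B, C
Level 6: M, T
Level 7: L

K W A U H S D B C M T L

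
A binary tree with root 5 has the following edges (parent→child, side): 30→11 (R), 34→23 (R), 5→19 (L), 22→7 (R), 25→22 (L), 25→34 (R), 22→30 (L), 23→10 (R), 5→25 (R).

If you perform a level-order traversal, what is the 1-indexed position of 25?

3

Level-order visits nodes level by level from the root, left to right within each level.
Level 0: 5
Level 1: 19, 25
Level 2: 22, 34
Level 3: 30, 7, 23
Level 4: 11, 10
Full level-order sequence: 5, 19, 25, 22, 34, 30, 7, 23, 11, 10.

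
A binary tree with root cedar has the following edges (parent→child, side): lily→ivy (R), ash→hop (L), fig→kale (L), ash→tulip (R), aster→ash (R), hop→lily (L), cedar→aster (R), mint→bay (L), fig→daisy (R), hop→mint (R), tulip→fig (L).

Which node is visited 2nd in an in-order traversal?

aster

In-order visits the left subtree, then the node, then the right subtree.
At cedar: no left child.
Visit cedar.
At cedar: go right to aster.
  At aster: no left child.
  Visit aster.
  At aster: go right to ash.
    At ash: go left to hop.
      At hop: go left to lily.
        At lily: no left child.
        Visit lily.
        At lily: go right to ivy.
          ivy is a leaf — visit ivy.
      Visit hop.
      At hop: go right to mint.
        At mint: go left to bay.
          bay is a leaf — visit bay.
        Visit mint.
        At mint: no right child.
    Visit ash.
    At ash: go right to tulip.
      At tulip: go left to fig.
        At fig: go left to kale.
          kale is a leaf — visit kale.
        Visit fig.
        At fig: go right to daisy.
          daisy is a leaf — visit daisy.
      Visit tulip.
      At tulip: no right child.
Full in-order sequence: cedar, aster, lily, ivy, hop, bay, mint, ash, kale, fig, daisy, tulip.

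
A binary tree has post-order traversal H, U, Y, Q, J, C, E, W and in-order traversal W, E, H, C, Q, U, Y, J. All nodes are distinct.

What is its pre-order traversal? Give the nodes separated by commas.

W, E, C, H, J, Q, Y, U

The last element of post-order is the root; it splits in-order into left and right subtrees.
Root W: left subtree has 0 nodes { }, right has 7 {E, H, C, Q, U, Y, J}.
  Root E: left subtree has 0 nodes { }, right has 6 {H, C, Q, U, Y, J}.
    Root C: left subtree has 1 node {H}, right has 4 {Q, U, Y, J}.
      Root J: left subtree has 3 nodes {Q, U, Y}, right has 0 { }.
        Root Q: left subtree has 0 nodes { }, right has 2 {U, Y}.
          Root Y: left subtree has 1 node {U}, right has 0 { }.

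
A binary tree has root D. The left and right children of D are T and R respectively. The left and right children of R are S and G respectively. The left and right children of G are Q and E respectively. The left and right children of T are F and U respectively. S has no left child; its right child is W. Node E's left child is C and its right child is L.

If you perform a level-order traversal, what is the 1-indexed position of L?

12

Level-order visits nodes level by level from the root, left to right within each level.
Level 0: D
Level 1: T, R
Level 2: F, U, S, G
Level 3: W, Q, E
Level 4: C, L
Full level-order sequence: D, T, R, F, U, S, G, W, Q, E, C, L.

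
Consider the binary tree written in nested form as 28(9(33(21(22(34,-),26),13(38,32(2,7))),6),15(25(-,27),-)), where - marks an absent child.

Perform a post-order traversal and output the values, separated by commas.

34, 22, 26, 21, 38, 2, 7, 32, 13, 33, 6, 9, 27, 25, 15, 28

Post-order visits the left subtree, then the right subtree, then the node.
At 28: go left to 9.
  At 9: go left to 33.
    At 33: go left to 21.
      At 21: go left to 22.
        At 22: go left to 34.
          34 is a leaf — visit 34.
        At 22: no right child.
        Visit 22.
      At 21: go right to 26.
        26 is a leaf — visit 26.
      Visit 21.
    At 33: go right to 13.
      At 13: go left to 38.
        38 is a leaf — visit 38.
      At 13: go right to 32.
        At 32: go left to 2.
          2 is a leaf — visit 2.
        At 32: go right to 7.
          7 is a leaf — visit 7.
        Visit 32.
      Visit 13.
    Visit 33.
  At 9: go right to 6.
    6 is a leaf — visit 6.
  Visit 9.
At 28: go right to 15.
  At 15: go left to 25.
    At 25: no left child.
    At 25: go right to 27.
      27 is a leaf — visit 27.
    Visit 25.
  At 15: no right child.
  Visit 15.
Visit 28.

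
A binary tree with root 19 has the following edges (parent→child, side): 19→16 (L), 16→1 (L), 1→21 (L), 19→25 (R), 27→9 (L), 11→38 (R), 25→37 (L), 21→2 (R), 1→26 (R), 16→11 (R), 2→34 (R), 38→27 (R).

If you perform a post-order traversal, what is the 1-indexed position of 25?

12

Post-order visits the left subtree, then the right subtree, then the node.
At 19: go left to 16.
  At 16: go left to 1.
    At 1: go left to 21.
      At 21: no left child.
      At 21: go right to 2.
        At 2: no left child.
        At 2: go right to 34.
          34 is a leaf — visit 34.
        Visit 2.
      Visit 21.
    At 1: go right to 26.
      26 is a leaf — visit 26.
    Visit 1.
  At 16: go right to 11.
    At 11: no left child.
    At 11: go right to 38.
      At 38: no left child.
      At 38: go right to 27.
        At 27: go left to 9.
          9 is a leaf — visit 9.
        At 27: no right child.
        Visit 27.
      Visit 38.
    Visit 11.
  Visit 16.
At 19: go right to 25.
  At 25: go left to 37.
    37 is a leaf — visit 37.
  At 25: no right child.
  Visit 25.
Visit 19.
Full post-order sequence: 34, 2, 21, 26, 1, 9, 27, 38, 11, 16, 37, 25, 19.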